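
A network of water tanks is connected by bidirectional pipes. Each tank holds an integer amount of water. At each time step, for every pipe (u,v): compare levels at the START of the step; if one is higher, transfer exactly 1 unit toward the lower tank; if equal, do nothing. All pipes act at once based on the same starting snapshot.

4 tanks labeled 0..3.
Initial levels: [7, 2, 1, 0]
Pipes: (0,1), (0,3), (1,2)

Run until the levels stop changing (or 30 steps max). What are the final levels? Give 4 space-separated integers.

Step 1: flows [0->1,0->3,1->2] -> levels [5 2 2 1]
Step 2: flows [0->1,0->3,1=2] -> levels [3 3 2 2]
Step 3: flows [0=1,0->3,1->2] -> levels [2 2 3 3]
Step 4: flows [0=1,3->0,2->1] -> levels [3 3 2 2]
  -> period-2 cycle: step 4 state = step 2 state; never stabilizes
  -> state at step 30: (30-2) mod 2 = 0, same as step 2 -> [3 3 2 2]

Answer: 3 3 2 2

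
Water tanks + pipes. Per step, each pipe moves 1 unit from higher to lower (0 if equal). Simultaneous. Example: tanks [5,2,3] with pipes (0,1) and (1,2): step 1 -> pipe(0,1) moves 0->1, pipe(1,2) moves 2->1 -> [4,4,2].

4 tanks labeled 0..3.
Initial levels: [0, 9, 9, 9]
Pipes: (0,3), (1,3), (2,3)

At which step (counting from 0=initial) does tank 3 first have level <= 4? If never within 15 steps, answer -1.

Step 1: flows [3->0,1=3,2=3] -> levels [1 9 9 8]
Step 2: flows [3->0,1->3,2->3] -> levels [2 8 8 9]
Step 3: flows [3->0,3->1,3->2] -> levels [3 9 9 6]
Step 4: flows [3->0,1->3,2->3] -> levels [4 8 8 7]
Step 5: flows [3->0,1->3,2->3] -> levels [5 7 7 8]
Step 6: flows [3->0,3->1,3->2] -> levels [6 8 8 5]
Step 7: flows [0->3,1->3,2->3] -> levels [5 7 7 8]
  -> period-2 cycle (repeats step 5); tank 3 never drops to <=4
Tank 3 never reaches <=4 within 15 steps

Answer: -1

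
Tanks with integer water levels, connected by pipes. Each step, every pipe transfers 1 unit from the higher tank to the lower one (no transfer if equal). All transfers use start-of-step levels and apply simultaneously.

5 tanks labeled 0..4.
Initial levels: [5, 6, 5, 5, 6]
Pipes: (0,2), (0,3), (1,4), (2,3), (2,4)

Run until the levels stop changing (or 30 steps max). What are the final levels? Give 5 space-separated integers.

Step 1: flows [0=2,0=3,1=4,2=3,4->2] -> levels [5 6 6 5 5]
Step 2: flows [2->0,0=3,1->4,2->3,2->4] -> levels [6 5 3 6 7]
Step 3: flows [0->2,0=3,4->1,3->2,4->2] -> levels [5 6 6 5 5]
  -> period-2 cycle: step 3 state = step 1 state; never stabilizes
  -> state at step 30: (30-1) mod 2 = 1, same as step 2 -> [6 5 3 6 7]

Answer: 6 5 3 6 7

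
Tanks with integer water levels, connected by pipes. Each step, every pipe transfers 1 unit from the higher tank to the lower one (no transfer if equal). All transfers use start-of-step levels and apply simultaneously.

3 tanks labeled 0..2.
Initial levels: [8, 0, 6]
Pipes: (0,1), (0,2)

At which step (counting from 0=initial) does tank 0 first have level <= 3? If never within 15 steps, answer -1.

Step 1: flows [0->1,0->2] -> levels [6 1 7]
Step 2: flows [0->1,2->0] -> levels [6 2 6]
Step 3: flows [0->1,0=2] -> levels [5 3 6]
Step 4: flows [0->1,2->0] -> levels [5 4 5]
Step 5: flows [0->1,0=2] -> levels [4 5 5]
Step 6: flows [1->0,2->0] -> levels [6 4 4]
Step 7: flows [0->1,0->2] -> levels [4 5 5]
  -> period-2 cycle (repeats step 5); tank 0 never drops to <=3
Tank 0 never reaches <=3 within 15 steps

Answer: -1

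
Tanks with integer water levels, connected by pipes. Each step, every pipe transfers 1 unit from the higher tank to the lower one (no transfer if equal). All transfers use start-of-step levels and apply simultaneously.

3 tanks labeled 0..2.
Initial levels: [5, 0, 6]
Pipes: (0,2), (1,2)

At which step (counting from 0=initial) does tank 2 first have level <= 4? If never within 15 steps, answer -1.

Answer: 1

Derivation:
Step 1: flows [2->0,2->1] -> levels [6 1 4]
Tank 2 first reaches <=4 at step 1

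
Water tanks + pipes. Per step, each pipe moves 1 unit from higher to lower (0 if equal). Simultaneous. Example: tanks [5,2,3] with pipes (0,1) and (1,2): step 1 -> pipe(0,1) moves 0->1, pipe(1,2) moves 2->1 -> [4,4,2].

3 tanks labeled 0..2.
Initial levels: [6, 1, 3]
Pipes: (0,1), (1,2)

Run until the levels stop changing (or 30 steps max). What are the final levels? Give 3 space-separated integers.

Answer: 4 2 4

Derivation:
Step 1: flows [0->1,2->1] -> levels [5 3 2]
Step 2: flows [0->1,1->2] -> levels [4 3 3]
Step 3: flows [0->1,1=2] -> levels [3 4 3]
Step 4: flows [1->0,1->2] -> levels [4 2 4]
Step 5: flows [0->1,2->1] -> levels [3 4 3]
  -> period-2 cycle: step 5 state = step 3 state; never stabilizes
  -> state at step 30: (30-3) mod 2 = 1, same as step 4 -> [4 2 4]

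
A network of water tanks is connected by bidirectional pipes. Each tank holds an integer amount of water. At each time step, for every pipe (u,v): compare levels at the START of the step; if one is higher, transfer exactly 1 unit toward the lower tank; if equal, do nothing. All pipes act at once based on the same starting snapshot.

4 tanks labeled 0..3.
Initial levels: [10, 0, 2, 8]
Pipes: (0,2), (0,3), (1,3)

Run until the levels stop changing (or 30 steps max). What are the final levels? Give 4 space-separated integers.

Answer: 4 4 6 6

Derivation:
Step 1: flows [0->2,0->3,3->1] -> levels [8 1 3 8]
Step 2: flows [0->2,0=3,3->1] -> levels [7 2 4 7]
Step 3: flows [0->2,0=3,3->1] -> levels [6 3 5 6]
Step 4: flows [0->2,0=3,3->1] -> levels [5 4 6 5]
Step 5: flows [2->0,0=3,3->1] -> levels [6 5 5 4]
Step 6: flows [0->2,0->3,1->3] -> levels [4 4 6 6]
Step 7: flows [2->0,3->0,3->1] -> levels [6 5 5 4]
  -> period-2 cycle: step 7 state = step 5 state; never stabilizes
  -> state at step 30: (30-5) mod 2 = 1, same as step 6 -> [4 4 6 6]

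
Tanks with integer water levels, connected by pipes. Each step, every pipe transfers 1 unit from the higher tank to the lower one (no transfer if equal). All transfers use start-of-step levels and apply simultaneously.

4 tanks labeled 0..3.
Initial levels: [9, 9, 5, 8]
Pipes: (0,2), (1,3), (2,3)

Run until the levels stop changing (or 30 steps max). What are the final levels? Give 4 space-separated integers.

Answer: 7 8 9 7

Derivation:
Step 1: flows [0->2,1->3,3->2] -> levels [8 8 7 8]
Step 2: flows [0->2,1=3,3->2] -> levels [7 8 9 7]
Step 3: flows [2->0,1->3,2->3] -> levels [8 7 7 9]
Step 4: flows [0->2,3->1,3->2] -> levels [7 8 9 7]
  -> period-2 cycle: step 4 state = step 2 state; never stabilizes
  -> state at step 30: (30-2) mod 2 = 0, same as step 2 -> [7 8 9 7]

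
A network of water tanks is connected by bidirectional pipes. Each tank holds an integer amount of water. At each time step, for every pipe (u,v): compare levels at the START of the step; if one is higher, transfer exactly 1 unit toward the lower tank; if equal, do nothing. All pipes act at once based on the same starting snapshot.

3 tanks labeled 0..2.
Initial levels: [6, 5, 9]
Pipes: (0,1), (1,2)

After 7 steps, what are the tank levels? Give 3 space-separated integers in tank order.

Step 1: flows [0->1,2->1] -> levels [5 7 8]
Step 2: flows [1->0,2->1] -> levels [6 7 7]
Step 3: flows [1->0,1=2] -> levels [7 6 7]
Step 4: flows [0->1,2->1] -> levels [6 8 6]
Step 5: flows [1->0,1->2] -> levels [7 6 7]
  -> period-2 cycle: step 5 state = step 3 state
  -> state at step 7: (7-3) mod 2 = 0, same as step 3 -> [7 6 7]

Answer: 7 6 7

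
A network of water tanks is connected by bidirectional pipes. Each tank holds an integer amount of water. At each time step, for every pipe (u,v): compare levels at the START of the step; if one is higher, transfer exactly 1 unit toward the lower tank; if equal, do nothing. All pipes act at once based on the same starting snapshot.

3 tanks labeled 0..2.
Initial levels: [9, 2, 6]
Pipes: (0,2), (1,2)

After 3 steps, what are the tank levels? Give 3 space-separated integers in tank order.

Step 1: flows [0->2,2->1] -> levels [8 3 6]
Step 2: flows [0->2,2->1] -> levels [7 4 6]
Step 3: flows [0->2,2->1] -> levels [6 5 6]

Answer: 6 5 6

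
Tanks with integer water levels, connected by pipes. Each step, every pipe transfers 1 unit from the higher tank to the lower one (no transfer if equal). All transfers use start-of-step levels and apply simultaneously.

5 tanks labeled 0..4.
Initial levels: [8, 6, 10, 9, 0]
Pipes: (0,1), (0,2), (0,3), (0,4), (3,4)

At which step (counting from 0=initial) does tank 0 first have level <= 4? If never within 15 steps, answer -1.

Step 1: flows [0->1,2->0,3->0,0->4,3->4] -> levels [8 7 9 7 2]
Step 2: flows [0->1,2->0,0->3,0->4,3->4] -> levels [6 8 8 7 4]
Step 3: flows [1->0,2->0,3->0,0->4,3->4] -> levels [8 7 7 5 6]
Step 4: flows [0->1,0->2,0->3,0->4,4->3] -> levels [4 8 8 7 6]
Tank 0 first reaches <=4 at step 4

Answer: 4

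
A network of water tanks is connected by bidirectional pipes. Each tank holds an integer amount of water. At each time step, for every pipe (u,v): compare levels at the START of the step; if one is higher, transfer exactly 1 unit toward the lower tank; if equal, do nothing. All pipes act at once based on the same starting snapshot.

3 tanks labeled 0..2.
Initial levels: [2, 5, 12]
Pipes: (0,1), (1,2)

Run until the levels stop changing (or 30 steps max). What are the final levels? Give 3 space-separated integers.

Step 1: flows [1->0,2->1] -> levels [3 5 11]
Step 2: flows [1->0,2->1] -> levels [4 5 10]
Step 3: flows [1->0,2->1] -> levels [5 5 9]
Step 4: flows [0=1,2->1] -> levels [5 6 8]
Step 5: flows [1->0,2->1] -> levels [6 6 7]
Step 6: flows [0=1,2->1] -> levels [6 7 6]
Step 7: flows [1->0,1->2] -> levels [7 5 7]
Step 8: flows [0->1,2->1] -> levels [6 7 6]
  -> period-2 cycle: step 8 state = step 6 state; never stabilizes
  -> state at step 30: (30-6) mod 2 = 0, same as step 6 -> [6 7 6]

Answer: 6 7 6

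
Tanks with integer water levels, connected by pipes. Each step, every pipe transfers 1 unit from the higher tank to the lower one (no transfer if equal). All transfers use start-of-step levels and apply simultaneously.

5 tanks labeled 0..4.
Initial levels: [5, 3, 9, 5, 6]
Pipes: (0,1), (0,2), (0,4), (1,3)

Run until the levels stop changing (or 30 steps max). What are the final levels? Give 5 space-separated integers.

Step 1: flows [0->1,2->0,4->0,3->1] -> levels [6 5 8 4 5]
Step 2: flows [0->1,2->0,0->4,1->3] -> levels [5 5 7 5 6]
Step 3: flows [0=1,2->0,4->0,1=3] -> levels [7 5 6 5 5]
Step 4: flows [0->1,0->2,0->4,1=3] -> levels [4 6 7 5 6]
Step 5: flows [1->0,2->0,4->0,1->3] -> levels [7 4 6 6 5]
Step 6: flows [0->1,0->2,0->4,3->1] -> levels [4 6 7 5 6]
  -> period-2 cycle: step 6 state = step 4 state; never stabilizes
  -> state at step 30: (30-4) mod 2 = 0, same as step 4 -> [4 6 7 5 6]

Answer: 4 6 7 5 6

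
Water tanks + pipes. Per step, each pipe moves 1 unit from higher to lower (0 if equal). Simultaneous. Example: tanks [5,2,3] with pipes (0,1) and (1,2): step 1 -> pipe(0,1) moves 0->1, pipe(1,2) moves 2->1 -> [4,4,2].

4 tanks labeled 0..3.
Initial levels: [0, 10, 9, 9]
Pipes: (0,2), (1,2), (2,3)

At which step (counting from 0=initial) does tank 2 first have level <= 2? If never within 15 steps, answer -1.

Answer: -1

Derivation:
Step 1: flows [2->0,1->2,2=3] -> levels [1 9 9 9]
Step 2: flows [2->0,1=2,2=3] -> levels [2 9 8 9]
Step 3: flows [2->0,1->2,3->2] -> levels [3 8 9 8]
Step 4: flows [2->0,2->1,2->3] -> levels [4 9 6 9]
Step 5: flows [2->0,1->2,3->2] -> levels [5 8 7 8]
Step 6: flows [2->0,1->2,3->2] -> levels [6 7 8 7]
Step 7: flows [2->0,2->1,2->3] -> levels [7 8 5 8]
Step 8: flows [0->2,1->2,3->2] -> levels [6 7 8 7]
  -> period-2 cycle (repeats step 6); tank 2 never drops to <=2
Tank 2 never reaches <=2 within 15 steps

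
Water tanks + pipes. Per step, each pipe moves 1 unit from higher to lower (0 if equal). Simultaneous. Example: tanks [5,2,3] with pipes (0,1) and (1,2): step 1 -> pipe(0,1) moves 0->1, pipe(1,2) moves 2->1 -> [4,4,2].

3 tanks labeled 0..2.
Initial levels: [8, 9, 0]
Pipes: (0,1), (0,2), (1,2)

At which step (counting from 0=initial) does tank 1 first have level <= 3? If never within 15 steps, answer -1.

Answer: -1

Derivation:
Step 1: flows [1->0,0->2,1->2] -> levels [8 7 2]
Step 2: flows [0->1,0->2,1->2] -> levels [6 7 4]
Step 3: flows [1->0,0->2,1->2] -> levels [6 5 6]
Step 4: flows [0->1,0=2,2->1] -> levels [5 7 5]
Step 5: flows [1->0,0=2,1->2] -> levels [6 5 6]
  -> period-2 cycle (repeats step 3); tank 1 never drops to <=3
Tank 1 never reaches <=3 within 15 steps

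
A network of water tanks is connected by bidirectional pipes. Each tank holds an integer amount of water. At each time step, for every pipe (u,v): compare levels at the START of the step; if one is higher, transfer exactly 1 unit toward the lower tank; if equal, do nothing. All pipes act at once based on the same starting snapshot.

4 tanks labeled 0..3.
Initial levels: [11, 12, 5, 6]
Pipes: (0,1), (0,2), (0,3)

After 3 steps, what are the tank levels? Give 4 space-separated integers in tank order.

Answer: 8 9 8 9

Derivation:
Step 1: flows [1->0,0->2,0->3] -> levels [10 11 6 7]
Step 2: flows [1->0,0->2,0->3] -> levels [9 10 7 8]
Step 3: flows [1->0,0->2,0->3] -> levels [8 9 8 9]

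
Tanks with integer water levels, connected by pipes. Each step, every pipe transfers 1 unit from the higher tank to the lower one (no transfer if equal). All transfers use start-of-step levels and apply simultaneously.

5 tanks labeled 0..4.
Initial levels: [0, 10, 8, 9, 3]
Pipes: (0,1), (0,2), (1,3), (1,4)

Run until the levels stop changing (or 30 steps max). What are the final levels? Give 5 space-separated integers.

Step 1: flows [1->0,2->0,1->3,1->4] -> levels [2 7 7 10 4]
Step 2: flows [1->0,2->0,3->1,1->4] -> levels [4 6 6 9 5]
Step 3: flows [1->0,2->0,3->1,1->4] -> levels [6 5 5 8 6]
Step 4: flows [0->1,0->2,3->1,4->1] -> levels [4 8 6 7 5]
Step 5: flows [1->0,2->0,1->3,1->4] -> levels [6 5 5 8 6]
  -> period-2 cycle: step 5 state = step 3 state; never stabilizes
  -> state at step 30: (30-3) mod 2 = 1, same as step 4 -> [4 8 6 7 5]

Answer: 4 8 6 7 5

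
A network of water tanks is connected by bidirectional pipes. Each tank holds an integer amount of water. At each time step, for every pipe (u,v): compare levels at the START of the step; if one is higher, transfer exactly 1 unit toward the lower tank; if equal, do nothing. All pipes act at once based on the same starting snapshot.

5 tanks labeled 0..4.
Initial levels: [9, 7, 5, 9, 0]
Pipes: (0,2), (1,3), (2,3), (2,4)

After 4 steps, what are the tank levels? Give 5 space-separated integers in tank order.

Step 1: flows [0->2,3->1,3->2,2->4] -> levels [8 8 6 7 1]
Step 2: flows [0->2,1->3,3->2,2->4] -> levels [7 7 7 7 2]
Step 3: flows [0=2,1=3,2=3,2->4] -> levels [7 7 6 7 3]
Step 4: flows [0->2,1=3,3->2,2->4] -> levels [6 7 7 6 4]

Answer: 6 7 7 6 4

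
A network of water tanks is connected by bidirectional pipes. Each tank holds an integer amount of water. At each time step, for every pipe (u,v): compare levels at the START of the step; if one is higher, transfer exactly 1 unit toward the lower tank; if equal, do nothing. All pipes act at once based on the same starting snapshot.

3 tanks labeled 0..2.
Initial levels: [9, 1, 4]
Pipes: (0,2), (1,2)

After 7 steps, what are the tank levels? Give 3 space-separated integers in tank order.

Step 1: flows [0->2,2->1] -> levels [8 2 4]
Step 2: flows [0->2,2->1] -> levels [7 3 4]
Step 3: flows [0->2,2->1] -> levels [6 4 4]
Step 4: flows [0->2,1=2] -> levels [5 4 5]
Step 5: flows [0=2,2->1] -> levels [5 5 4]
Step 6: flows [0->2,1->2] -> levels [4 4 6]
Step 7: flows [2->0,2->1] -> levels [5 5 4]

Answer: 5 5 4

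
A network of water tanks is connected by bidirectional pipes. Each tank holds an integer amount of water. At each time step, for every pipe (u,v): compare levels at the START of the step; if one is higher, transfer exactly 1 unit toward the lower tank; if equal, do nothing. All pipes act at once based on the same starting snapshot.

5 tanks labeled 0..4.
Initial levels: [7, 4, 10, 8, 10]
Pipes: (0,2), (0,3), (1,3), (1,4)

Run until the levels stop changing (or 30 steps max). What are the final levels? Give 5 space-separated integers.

Answer: 7 7 8 9 8

Derivation:
Step 1: flows [2->0,3->0,3->1,4->1] -> levels [9 6 9 6 9]
Step 2: flows [0=2,0->3,1=3,4->1] -> levels [8 7 9 7 8]
Step 3: flows [2->0,0->3,1=3,4->1] -> levels [8 8 8 8 7]
Step 4: flows [0=2,0=3,1=3,1->4] -> levels [8 7 8 8 8]
Step 5: flows [0=2,0=3,3->1,4->1] -> levels [8 9 8 7 7]
Step 6: flows [0=2,0->3,1->3,1->4] -> levels [7 7 8 9 8]
Step 7: flows [2->0,3->0,3->1,4->1] -> levels [9 9 7 7 7]
Step 8: flows [0->2,0->3,1->3,1->4] -> levels [7 7 8 9 8]
  -> period-2 cycle: step 8 state = step 6 state; never stabilizes
  -> state at step 30: (30-6) mod 2 = 0, same as step 6 -> [7 7 8 9 8]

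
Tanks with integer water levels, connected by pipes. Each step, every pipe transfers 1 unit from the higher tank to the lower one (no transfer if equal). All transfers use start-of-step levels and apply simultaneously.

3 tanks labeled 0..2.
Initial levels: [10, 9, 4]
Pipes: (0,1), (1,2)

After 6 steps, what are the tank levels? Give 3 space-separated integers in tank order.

Step 1: flows [0->1,1->2] -> levels [9 9 5]
Step 2: flows [0=1,1->2] -> levels [9 8 6]
Step 3: flows [0->1,1->2] -> levels [8 8 7]
Step 4: flows [0=1,1->2] -> levels [8 7 8]
Step 5: flows [0->1,2->1] -> levels [7 9 7]
Step 6: flows [1->0,1->2] -> levels [8 7 8]

Answer: 8 7 8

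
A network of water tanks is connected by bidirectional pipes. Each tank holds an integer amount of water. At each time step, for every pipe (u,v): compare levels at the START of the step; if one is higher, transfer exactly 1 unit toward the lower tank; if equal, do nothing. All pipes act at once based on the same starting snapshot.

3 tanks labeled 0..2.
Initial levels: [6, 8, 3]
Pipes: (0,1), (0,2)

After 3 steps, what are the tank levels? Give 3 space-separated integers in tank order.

Answer: 5 6 6

Derivation:
Step 1: flows [1->0,0->2] -> levels [6 7 4]
Step 2: flows [1->0,0->2] -> levels [6 6 5]
Step 3: flows [0=1,0->2] -> levels [5 6 6]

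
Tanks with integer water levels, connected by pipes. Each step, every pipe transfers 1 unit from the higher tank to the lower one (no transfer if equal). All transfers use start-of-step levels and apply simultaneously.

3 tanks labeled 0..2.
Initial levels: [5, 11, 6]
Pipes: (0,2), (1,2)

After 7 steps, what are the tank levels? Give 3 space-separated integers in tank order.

Answer: 8 8 6

Derivation:
Step 1: flows [2->0,1->2] -> levels [6 10 6]
Step 2: flows [0=2,1->2] -> levels [6 9 7]
Step 3: flows [2->0,1->2] -> levels [7 8 7]
Step 4: flows [0=2,1->2] -> levels [7 7 8]
Step 5: flows [2->0,2->1] -> levels [8 8 6]
Step 6: flows [0->2,1->2] -> levels [7 7 8]
  -> period-2 cycle: step 6 state = step 4 state
  -> state at step 7: (7-4) mod 2 = 1, same as step 5 -> [8 8 6]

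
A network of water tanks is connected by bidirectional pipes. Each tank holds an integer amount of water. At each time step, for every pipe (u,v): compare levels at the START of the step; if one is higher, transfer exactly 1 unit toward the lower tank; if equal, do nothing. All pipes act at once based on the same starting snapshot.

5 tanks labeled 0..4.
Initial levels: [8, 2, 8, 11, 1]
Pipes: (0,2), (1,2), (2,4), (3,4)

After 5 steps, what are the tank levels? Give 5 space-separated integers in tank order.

Answer: 6 6 4 6 8

Derivation:
Step 1: flows [0=2,2->1,2->4,3->4] -> levels [8 3 6 10 3]
Step 2: flows [0->2,2->1,2->4,3->4] -> levels [7 4 5 9 5]
Step 3: flows [0->2,2->1,2=4,3->4] -> levels [6 5 5 8 6]
Step 4: flows [0->2,1=2,4->2,3->4] -> levels [5 5 7 7 6]
Step 5: flows [2->0,2->1,2->4,3->4] -> levels [6 6 4 6 8]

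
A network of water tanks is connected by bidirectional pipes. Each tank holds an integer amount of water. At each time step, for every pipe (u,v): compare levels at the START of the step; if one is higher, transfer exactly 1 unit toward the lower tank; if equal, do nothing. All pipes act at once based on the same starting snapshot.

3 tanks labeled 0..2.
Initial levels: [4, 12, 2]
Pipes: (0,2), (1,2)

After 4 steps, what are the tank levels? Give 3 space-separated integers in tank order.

Answer: 5 8 5

Derivation:
Step 1: flows [0->2,1->2] -> levels [3 11 4]
Step 2: flows [2->0,1->2] -> levels [4 10 4]
Step 3: flows [0=2,1->2] -> levels [4 9 5]
Step 4: flows [2->0,1->2] -> levels [5 8 5]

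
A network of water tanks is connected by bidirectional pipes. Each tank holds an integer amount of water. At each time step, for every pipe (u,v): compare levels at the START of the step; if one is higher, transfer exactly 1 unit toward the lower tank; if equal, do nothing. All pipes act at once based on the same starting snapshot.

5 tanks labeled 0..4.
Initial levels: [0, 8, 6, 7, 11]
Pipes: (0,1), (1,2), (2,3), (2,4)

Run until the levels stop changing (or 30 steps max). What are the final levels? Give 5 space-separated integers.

Step 1: flows [1->0,1->2,3->2,4->2] -> levels [1 6 9 6 10]
Step 2: flows [1->0,2->1,2->3,4->2] -> levels [2 6 8 7 9]
Step 3: flows [1->0,2->1,2->3,4->2] -> levels [3 6 7 8 8]
Step 4: flows [1->0,2->1,3->2,4->2] -> levels [4 6 8 7 7]
Step 5: flows [1->0,2->1,2->3,2->4] -> levels [5 6 5 8 8]
Step 6: flows [1->0,1->2,3->2,4->2] -> levels [6 4 8 7 7]
Step 7: flows [0->1,2->1,2->3,2->4] -> levels [5 6 5 8 8]
  -> period-2 cycle: step 7 state = step 5 state; never stabilizes
  -> state at step 30: (30-5) mod 2 = 1, same as step 6 -> [6 4 8 7 7]

Answer: 6 4 8 7 7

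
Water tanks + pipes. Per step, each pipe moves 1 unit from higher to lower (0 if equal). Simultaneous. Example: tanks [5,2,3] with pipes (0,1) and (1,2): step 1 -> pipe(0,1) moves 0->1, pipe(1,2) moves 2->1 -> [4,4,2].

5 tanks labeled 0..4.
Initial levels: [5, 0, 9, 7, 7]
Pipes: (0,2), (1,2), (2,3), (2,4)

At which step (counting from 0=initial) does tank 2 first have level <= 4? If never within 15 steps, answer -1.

Answer: 5

Derivation:
Step 1: flows [2->0,2->1,2->3,2->4] -> levels [6 1 5 8 8]
Step 2: flows [0->2,2->1,3->2,4->2] -> levels [5 2 7 7 7]
Step 3: flows [2->0,2->1,2=3,2=4] -> levels [6 3 5 7 7]
Step 4: flows [0->2,2->1,3->2,4->2] -> levels [5 4 7 6 6]
Step 5: flows [2->0,2->1,2->3,2->4] -> levels [6 5 3 7 7]
Tank 2 first reaches <=4 at step 5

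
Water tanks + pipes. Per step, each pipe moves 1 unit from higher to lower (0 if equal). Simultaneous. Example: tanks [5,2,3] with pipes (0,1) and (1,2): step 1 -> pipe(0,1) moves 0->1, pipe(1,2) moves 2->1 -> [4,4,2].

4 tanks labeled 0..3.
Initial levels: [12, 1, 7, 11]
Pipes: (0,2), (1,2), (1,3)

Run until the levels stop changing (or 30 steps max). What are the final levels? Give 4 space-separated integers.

Answer: 8 9 7 7

Derivation:
Step 1: flows [0->2,2->1,3->1] -> levels [11 3 7 10]
Step 2: flows [0->2,2->1,3->1] -> levels [10 5 7 9]
Step 3: flows [0->2,2->1,3->1] -> levels [9 7 7 8]
Step 4: flows [0->2,1=2,3->1] -> levels [8 8 8 7]
Step 5: flows [0=2,1=2,1->3] -> levels [8 7 8 8]
Step 6: flows [0=2,2->1,3->1] -> levels [8 9 7 7]
Step 7: flows [0->2,1->2,1->3] -> levels [7 7 9 8]
Step 8: flows [2->0,2->1,3->1] -> levels [8 9 7 7]
  -> period-2 cycle: step 8 state = step 6 state; never stabilizes
  -> state at step 30: (30-6) mod 2 = 0, same as step 6 -> [8 9 7 7]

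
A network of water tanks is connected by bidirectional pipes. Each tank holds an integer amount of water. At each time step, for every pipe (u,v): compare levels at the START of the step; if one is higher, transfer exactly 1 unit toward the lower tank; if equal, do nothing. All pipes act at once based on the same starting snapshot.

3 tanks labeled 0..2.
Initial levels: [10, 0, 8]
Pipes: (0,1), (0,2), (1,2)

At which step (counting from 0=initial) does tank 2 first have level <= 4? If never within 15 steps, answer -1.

Step 1: flows [0->1,0->2,2->1] -> levels [8 2 8]
Step 2: flows [0->1,0=2,2->1] -> levels [7 4 7]
Step 3: flows [0->1,0=2,2->1] -> levels [6 6 6]
Step 4: flows [0=1,0=2,1=2] -> levels [6 6 6]
  -> stable; tank 2 stays at 6 > 4
Tank 2 never reaches <=4 within 15 steps

Answer: -1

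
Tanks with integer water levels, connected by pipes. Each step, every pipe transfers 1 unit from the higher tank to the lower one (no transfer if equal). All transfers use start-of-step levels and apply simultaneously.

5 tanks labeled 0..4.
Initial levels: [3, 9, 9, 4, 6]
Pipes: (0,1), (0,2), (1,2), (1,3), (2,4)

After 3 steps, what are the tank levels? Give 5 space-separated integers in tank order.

Answer: 5 8 7 5 6

Derivation:
Step 1: flows [1->0,2->0,1=2,1->3,2->4] -> levels [5 7 7 5 7]
Step 2: flows [1->0,2->0,1=2,1->3,2=4] -> levels [7 5 6 6 7]
Step 3: flows [0->1,0->2,2->1,3->1,4->2] -> levels [5 8 7 5 6]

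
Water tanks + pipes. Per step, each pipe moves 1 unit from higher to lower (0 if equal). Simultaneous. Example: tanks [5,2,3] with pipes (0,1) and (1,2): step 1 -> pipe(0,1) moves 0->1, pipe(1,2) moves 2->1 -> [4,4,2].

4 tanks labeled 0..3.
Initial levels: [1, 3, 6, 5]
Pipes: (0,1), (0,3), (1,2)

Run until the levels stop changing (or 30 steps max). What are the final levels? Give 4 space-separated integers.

Answer: 5 3 4 3

Derivation:
Step 1: flows [1->0,3->0,2->1] -> levels [3 3 5 4]
Step 2: flows [0=1,3->0,2->1] -> levels [4 4 4 3]
Step 3: flows [0=1,0->3,1=2] -> levels [3 4 4 4]
Step 4: flows [1->0,3->0,1=2] -> levels [5 3 4 3]
Step 5: flows [0->1,0->3,2->1] -> levels [3 5 3 4]
Step 6: flows [1->0,3->0,1->2] -> levels [5 3 4 3]
  -> period-2 cycle: step 6 state = step 4 state; never stabilizes
  -> state at step 30: (30-4) mod 2 = 0, same as step 4 -> [5 3 4 3]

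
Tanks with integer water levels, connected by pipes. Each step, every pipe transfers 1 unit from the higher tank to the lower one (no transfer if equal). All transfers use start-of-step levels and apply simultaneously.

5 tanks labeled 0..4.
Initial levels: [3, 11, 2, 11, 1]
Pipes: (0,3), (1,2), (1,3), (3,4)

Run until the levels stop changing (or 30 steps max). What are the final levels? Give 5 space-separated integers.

Step 1: flows [3->0,1->2,1=3,3->4] -> levels [4 10 3 9 2]
Step 2: flows [3->0,1->2,1->3,3->4] -> levels [5 8 4 8 3]
Step 3: flows [3->0,1->2,1=3,3->4] -> levels [6 7 5 6 4]
Step 4: flows [0=3,1->2,1->3,3->4] -> levels [6 5 6 6 5]
Step 5: flows [0=3,2->1,3->1,3->4] -> levels [6 7 5 4 6]
Step 6: flows [0->3,1->2,1->3,4->3] -> levels [5 5 6 7 5]
Step 7: flows [3->0,2->1,3->1,3->4] -> levels [6 7 5 4 6]
  -> period-2 cycle: step 7 state = step 5 state; never stabilizes
  -> state at step 30: (30-5) mod 2 = 1, same as step 6 -> [5 5 6 7 5]

Answer: 5 5 6 7 5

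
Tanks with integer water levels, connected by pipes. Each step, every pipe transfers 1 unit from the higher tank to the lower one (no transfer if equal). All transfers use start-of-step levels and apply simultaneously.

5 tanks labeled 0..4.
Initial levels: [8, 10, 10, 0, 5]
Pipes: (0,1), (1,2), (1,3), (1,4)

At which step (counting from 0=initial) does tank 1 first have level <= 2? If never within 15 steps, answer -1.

Step 1: flows [1->0,1=2,1->3,1->4] -> levels [9 7 10 1 6]
Step 2: flows [0->1,2->1,1->3,1->4] -> levels [8 7 9 2 7]
Step 3: flows [0->1,2->1,1->3,1=4] -> levels [7 8 8 3 7]
Step 4: flows [1->0,1=2,1->3,1->4] -> levels [8 5 8 4 8]
Step 5: flows [0->1,2->1,1->3,4->1] -> levels [7 7 7 5 7]
Step 6: flows [0=1,1=2,1->3,1=4] -> levels [7 6 7 6 7]
Step 7: flows [0->1,2->1,1=3,4->1] -> levels [6 9 6 6 6]
Step 8: flows [1->0,1->2,1->3,1->4] -> levels [7 5 7 7 7]
Step 9: flows [0->1,2->1,3->1,4->1] -> levels [6 9 6 6 6]
  -> period-2 cycle (repeats step 7); tank 1 never drops to <=2
Tank 1 never reaches <=2 within 15 steps

Answer: -1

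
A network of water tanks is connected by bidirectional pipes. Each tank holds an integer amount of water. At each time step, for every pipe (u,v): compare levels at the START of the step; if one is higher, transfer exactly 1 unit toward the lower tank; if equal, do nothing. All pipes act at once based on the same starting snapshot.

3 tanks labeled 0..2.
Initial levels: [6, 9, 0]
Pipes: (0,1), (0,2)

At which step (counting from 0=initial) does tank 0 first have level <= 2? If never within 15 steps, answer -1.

Step 1: flows [1->0,0->2] -> levels [6 8 1]
Step 2: flows [1->0,0->2] -> levels [6 7 2]
Step 3: flows [1->0,0->2] -> levels [6 6 3]
Step 4: flows [0=1,0->2] -> levels [5 6 4]
Step 5: flows [1->0,0->2] -> levels [5 5 5]
Step 6: flows [0=1,0=2] -> levels [5 5 5]
  -> stable; tank 0 stays at 5 > 2
Tank 0 never reaches <=2 within 15 steps

Answer: -1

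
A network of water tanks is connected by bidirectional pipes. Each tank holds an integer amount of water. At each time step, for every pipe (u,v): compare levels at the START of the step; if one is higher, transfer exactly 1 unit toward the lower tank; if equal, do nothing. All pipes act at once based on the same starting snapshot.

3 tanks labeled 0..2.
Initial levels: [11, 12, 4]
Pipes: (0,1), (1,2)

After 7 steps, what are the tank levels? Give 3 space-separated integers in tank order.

Step 1: flows [1->0,1->2] -> levels [12 10 5]
Step 2: flows [0->1,1->2] -> levels [11 10 6]
Step 3: flows [0->1,1->2] -> levels [10 10 7]
Step 4: flows [0=1,1->2] -> levels [10 9 8]
Step 5: flows [0->1,1->2] -> levels [9 9 9]
Step 6: flows [0=1,1=2] -> levels [9 9 9]
  -> stable; steps 7..7 unchanged -> [9 9 9]

Answer: 9 9 9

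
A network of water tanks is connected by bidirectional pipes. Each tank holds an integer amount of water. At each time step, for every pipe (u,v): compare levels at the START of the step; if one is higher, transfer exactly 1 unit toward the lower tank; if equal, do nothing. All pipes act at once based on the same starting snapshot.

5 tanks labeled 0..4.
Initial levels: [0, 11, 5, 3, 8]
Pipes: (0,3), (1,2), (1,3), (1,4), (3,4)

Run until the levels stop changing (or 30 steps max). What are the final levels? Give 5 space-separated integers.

Answer: 4 4 7 7 5

Derivation:
Step 1: flows [3->0,1->2,1->3,1->4,4->3] -> levels [1 8 6 4 8]
Step 2: flows [3->0,1->2,1->3,1=4,4->3] -> levels [2 6 7 5 7]
Step 3: flows [3->0,2->1,1->3,4->1,4->3] -> levels [3 7 6 6 5]
Step 4: flows [3->0,1->2,1->3,1->4,3->4] -> levels [4 4 7 5 7]
Step 5: flows [3->0,2->1,3->1,4->1,4->3] -> levels [5 7 6 4 5]
Step 6: flows [0->3,1->2,1->3,1->4,4->3] -> levels [4 4 7 7 5]
Step 7: flows [3->0,2->1,3->1,4->1,3->4] -> levels [5 7 6 4 5]
  -> period-2 cycle: step 7 state = step 5 state; never stabilizes
  -> state at step 30: (30-5) mod 2 = 1, same as step 6 -> [4 4 7 7 5]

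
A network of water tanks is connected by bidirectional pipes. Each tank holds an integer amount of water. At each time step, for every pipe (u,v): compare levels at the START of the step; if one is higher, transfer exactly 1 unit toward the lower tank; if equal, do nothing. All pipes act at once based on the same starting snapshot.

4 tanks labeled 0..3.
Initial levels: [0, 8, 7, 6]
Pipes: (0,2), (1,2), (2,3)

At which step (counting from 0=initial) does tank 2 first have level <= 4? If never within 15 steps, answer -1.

Step 1: flows [2->0,1->2,2->3] -> levels [1 7 6 7]
Step 2: flows [2->0,1->2,3->2] -> levels [2 6 7 6]
Step 3: flows [2->0,2->1,2->3] -> levels [3 7 4 7]
Tank 2 first reaches <=4 at step 3

Answer: 3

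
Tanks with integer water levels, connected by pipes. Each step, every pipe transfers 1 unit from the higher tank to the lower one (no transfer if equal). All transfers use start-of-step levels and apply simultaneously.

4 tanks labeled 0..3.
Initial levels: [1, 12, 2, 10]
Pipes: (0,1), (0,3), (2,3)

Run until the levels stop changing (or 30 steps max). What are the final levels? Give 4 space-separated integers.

Step 1: flows [1->0,3->0,3->2] -> levels [3 11 3 8]
Step 2: flows [1->0,3->0,3->2] -> levels [5 10 4 6]
Step 3: flows [1->0,3->0,3->2] -> levels [7 9 5 4]
Step 4: flows [1->0,0->3,2->3] -> levels [7 8 4 6]
Step 5: flows [1->0,0->3,3->2] -> levels [7 7 5 6]
Step 6: flows [0=1,0->3,3->2] -> levels [6 7 6 6]
Step 7: flows [1->0,0=3,2=3] -> levels [7 6 6 6]
Step 8: flows [0->1,0->3,2=3] -> levels [5 7 6 7]
Step 9: flows [1->0,3->0,3->2] -> levels [7 6 7 5]
Step 10: flows [0->1,0->3,2->3] -> levels [5 7 6 7]
  -> period-2 cycle: step 10 state = step 8 state; never stabilizes
  -> state at step 30: (30-8) mod 2 = 0, same as step 8 -> [5 7 6 7]

Answer: 5 7 6 7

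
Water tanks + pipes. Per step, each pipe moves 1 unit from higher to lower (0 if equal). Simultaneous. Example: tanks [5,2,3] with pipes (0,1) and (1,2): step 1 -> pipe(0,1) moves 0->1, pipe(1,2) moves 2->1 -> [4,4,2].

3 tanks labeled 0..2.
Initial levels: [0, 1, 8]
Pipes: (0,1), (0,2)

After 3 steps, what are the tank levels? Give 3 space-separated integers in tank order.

Answer: 2 2 5

Derivation:
Step 1: flows [1->0,2->0] -> levels [2 0 7]
Step 2: flows [0->1,2->0] -> levels [2 1 6]
Step 3: flows [0->1,2->0] -> levels [2 2 5]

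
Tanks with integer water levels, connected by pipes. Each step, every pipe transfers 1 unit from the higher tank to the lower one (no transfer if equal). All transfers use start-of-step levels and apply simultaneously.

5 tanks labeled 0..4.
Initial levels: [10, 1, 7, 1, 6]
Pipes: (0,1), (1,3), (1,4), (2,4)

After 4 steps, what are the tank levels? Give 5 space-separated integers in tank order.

Step 1: flows [0->1,1=3,4->1,2->4] -> levels [9 3 6 1 6]
Step 2: flows [0->1,1->3,4->1,2=4] -> levels [8 4 6 2 5]
Step 3: flows [0->1,1->3,4->1,2->4] -> levels [7 5 5 3 5]
Step 4: flows [0->1,1->3,1=4,2=4] -> levels [6 5 5 4 5]

Answer: 6 5 5 4 5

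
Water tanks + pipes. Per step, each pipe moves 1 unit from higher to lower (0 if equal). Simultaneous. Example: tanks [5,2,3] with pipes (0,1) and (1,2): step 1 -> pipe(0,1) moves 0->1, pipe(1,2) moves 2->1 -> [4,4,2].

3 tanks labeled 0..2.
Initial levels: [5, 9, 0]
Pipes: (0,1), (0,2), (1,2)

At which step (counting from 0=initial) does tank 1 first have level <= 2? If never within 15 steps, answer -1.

Answer: -1

Derivation:
Step 1: flows [1->0,0->2,1->2] -> levels [5 7 2]
Step 2: flows [1->0,0->2,1->2] -> levels [5 5 4]
Step 3: flows [0=1,0->2,1->2] -> levels [4 4 6]
Step 4: flows [0=1,2->0,2->1] -> levels [5 5 4]
  -> period-2 cycle (repeats step 2); tank 1 never drops to <=2
Tank 1 never reaches <=2 within 15 steps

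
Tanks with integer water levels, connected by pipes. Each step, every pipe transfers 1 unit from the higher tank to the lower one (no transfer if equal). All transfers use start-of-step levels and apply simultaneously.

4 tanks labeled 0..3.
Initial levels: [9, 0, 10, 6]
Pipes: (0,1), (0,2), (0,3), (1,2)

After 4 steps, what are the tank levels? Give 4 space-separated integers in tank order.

Answer: 5 6 7 7

Derivation:
Step 1: flows [0->1,2->0,0->3,2->1] -> levels [8 2 8 7]
Step 2: flows [0->1,0=2,0->3,2->1] -> levels [6 4 7 8]
Step 3: flows [0->1,2->0,3->0,2->1] -> levels [7 6 5 7]
Step 4: flows [0->1,0->2,0=3,1->2] -> levels [5 6 7 7]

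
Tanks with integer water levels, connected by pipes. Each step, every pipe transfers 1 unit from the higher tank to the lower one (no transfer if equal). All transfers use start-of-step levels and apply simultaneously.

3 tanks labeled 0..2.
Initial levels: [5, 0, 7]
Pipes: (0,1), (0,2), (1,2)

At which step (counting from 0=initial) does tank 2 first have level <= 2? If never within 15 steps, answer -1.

Answer: -1

Derivation:
Step 1: flows [0->1,2->0,2->1] -> levels [5 2 5]
Step 2: flows [0->1,0=2,2->1] -> levels [4 4 4]
Step 3: flows [0=1,0=2,1=2] -> levels [4 4 4]
  -> stable; tank 2 stays at 4 > 2
Tank 2 never reaches <=2 within 15 steps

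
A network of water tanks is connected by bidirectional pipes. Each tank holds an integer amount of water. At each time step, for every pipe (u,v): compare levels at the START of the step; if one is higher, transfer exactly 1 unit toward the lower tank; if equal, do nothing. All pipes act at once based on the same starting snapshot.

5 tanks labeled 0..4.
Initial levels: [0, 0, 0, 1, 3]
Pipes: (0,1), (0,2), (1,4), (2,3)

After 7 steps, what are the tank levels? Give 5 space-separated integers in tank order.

Answer: 0 2 1 0 1

Derivation:
Step 1: flows [0=1,0=2,4->1,3->2] -> levels [0 1 1 0 2]
Step 2: flows [1->0,2->0,4->1,2->3] -> levels [2 1 -1 1 1]
Step 3: flows [0->1,0->2,1=4,3->2] -> levels [0 2 1 0 1]
Step 4: flows [1->0,2->0,1->4,2->3] -> levels [2 0 -1 1 2]
Step 5: flows [0->1,0->2,4->1,3->2] -> levels [0 2 1 0 1]
  -> period-2 cycle: step 5 state = step 3 state
  -> state at step 7: (7-3) mod 2 = 0, same as step 3 -> [0 2 1 0 1]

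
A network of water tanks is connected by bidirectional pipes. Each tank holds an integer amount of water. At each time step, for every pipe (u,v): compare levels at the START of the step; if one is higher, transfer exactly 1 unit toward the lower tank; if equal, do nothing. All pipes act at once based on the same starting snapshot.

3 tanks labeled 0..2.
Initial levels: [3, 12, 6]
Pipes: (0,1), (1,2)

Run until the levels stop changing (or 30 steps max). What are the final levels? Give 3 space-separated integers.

Answer: 7 7 7

Derivation:
Step 1: flows [1->0,1->2] -> levels [4 10 7]
Step 2: flows [1->0,1->2] -> levels [5 8 8]
Step 3: flows [1->0,1=2] -> levels [6 7 8]
Step 4: flows [1->0,2->1] -> levels [7 7 7]
Step 5: flows [0=1,1=2] -> levels [7 7 7]
  -> stable (no change)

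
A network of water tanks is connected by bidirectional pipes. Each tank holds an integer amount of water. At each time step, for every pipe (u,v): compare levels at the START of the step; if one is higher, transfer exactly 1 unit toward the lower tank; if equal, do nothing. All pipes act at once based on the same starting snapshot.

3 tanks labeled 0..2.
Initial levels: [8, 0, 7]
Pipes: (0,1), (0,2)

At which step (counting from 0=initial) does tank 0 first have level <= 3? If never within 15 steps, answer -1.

Step 1: flows [0->1,0->2] -> levels [6 1 8]
Step 2: flows [0->1,2->0] -> levels [6 2 7]
Step 3: flows [0->1,2->0] -> levels [6 3 6]
Step 4: flows [0->1,0=2] -> levels [5 4 6]
Step 5: flows [0->1,2->0] -> levels [5 5 5]
Step 6: flows [0=1,0=2] -> levels [5 5 5]
  -> stable; tank 0 stays at 5 > 3
Tank 0 never reaches <=3 within 15 steps

Answer: -1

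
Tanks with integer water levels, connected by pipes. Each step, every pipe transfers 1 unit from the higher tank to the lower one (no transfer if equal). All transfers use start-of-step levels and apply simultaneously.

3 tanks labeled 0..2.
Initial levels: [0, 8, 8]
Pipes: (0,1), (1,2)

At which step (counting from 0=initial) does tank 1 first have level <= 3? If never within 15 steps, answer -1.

Answer: -1

Derivation:
Step 1: flows [1->0,1=2] -> levels [1 7 8]
Step 2: flows [1->0,2->1] -> levels [2 7 7]
Step 3: flows [1->0,1=2] -> levels [3 6 7]
Step 4: flows [1->0,2->1] -> levels [4 6 6]
Step 5: flows [1->0,1=2] -> levels [5 5 6]
Step 6: flows [0=1,2->1] -> levels [5 6 5]
Step 7: flows [1->0,1->2] -> levels [6 4 6]
Step 8: flows [0->1,2->1] -> levels [5 6 5]
  -> period-2 cycle (repeats step 6); tank 1 never drops to <=3
Tank 1 never reaches <=3 within 15 steps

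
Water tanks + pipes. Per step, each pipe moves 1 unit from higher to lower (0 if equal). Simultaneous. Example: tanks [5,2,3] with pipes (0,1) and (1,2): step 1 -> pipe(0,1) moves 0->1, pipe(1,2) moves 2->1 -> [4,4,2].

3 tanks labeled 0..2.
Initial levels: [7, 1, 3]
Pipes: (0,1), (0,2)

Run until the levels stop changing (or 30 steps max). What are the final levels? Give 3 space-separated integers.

Step 1: flows [0->1,0->2] -> levels [5 2 4]
Step 2: flows [0->1,0->2] -> levels [3 3 5]
Step 3: flows [0=1,2->0] -> levels [4 3 4]
Step 4: flows [0->1,0=2] -> levels [3 4 4]
Step 5: flows [1->0,2->0] -> levels [5 3 3]
Step 6: flows [0->1,0->2] -> levels [3 4 4]
  -> period-2 cycle: step 6 state = step 4 state; never stabilizes
  -> state at step 30: (30-4) mod 2 = 0, same as step 4 -> [3 4 4]

Answer: 3 4 4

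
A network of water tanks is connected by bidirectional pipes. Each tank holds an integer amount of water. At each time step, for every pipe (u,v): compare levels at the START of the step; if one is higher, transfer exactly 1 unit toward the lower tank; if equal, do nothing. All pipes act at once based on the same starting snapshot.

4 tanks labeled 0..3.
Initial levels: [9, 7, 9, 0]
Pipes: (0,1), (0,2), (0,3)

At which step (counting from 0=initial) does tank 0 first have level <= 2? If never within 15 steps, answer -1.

Step 1: flows [0->1,0=2,0->3] -> levels [7 8 9 1]
Step 2: flows [1->0,2->0,0->3] -> levels [8 7 8 2]
Step 3: flows [0->1,0=2,0->3] -> levels [6 8 8 3]
Step 4: flows [1->0,2->0,0->3] -> levels [7 7 7 4]
Step 5: flows [0=1,0=2,0->3] -> levels [6 7 7 5]
Step 6: flows [1->0,2->0,0->3] -> levels [7 6 6 6]
Step 7: flows [0->1,0->2,0->3] -> levels [4 7 7 7]
Step 8: flows [1->0,2->0,3->0] -> levels [7 6 6 6]
  -> period-2 cycle (repeats step 6); tank 0 never drops to <=2
Tank 0 never reaches <=2 within 15 steps

Answer: -1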